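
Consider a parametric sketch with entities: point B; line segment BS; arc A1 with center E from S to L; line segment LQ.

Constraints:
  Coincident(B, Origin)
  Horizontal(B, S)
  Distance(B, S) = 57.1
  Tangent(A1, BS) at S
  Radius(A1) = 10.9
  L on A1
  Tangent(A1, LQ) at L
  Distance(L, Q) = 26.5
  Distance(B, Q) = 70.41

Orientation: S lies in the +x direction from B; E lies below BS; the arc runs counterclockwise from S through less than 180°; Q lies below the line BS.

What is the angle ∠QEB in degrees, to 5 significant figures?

103.14°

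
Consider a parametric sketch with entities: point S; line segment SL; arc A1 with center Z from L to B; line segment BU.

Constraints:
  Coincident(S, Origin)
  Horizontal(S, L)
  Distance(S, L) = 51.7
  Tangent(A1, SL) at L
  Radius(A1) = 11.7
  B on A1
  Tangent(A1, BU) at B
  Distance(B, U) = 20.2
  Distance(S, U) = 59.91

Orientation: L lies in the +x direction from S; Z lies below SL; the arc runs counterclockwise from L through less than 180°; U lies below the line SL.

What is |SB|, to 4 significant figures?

44.01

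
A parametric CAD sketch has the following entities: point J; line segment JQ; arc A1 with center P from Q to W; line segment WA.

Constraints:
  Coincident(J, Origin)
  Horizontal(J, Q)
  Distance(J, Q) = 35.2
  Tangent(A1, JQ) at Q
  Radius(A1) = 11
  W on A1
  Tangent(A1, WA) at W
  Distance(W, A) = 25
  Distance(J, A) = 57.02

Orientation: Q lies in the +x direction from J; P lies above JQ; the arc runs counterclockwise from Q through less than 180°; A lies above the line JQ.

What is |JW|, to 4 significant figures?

47.73

Checks: ∠(PQ, QJ) = 90.00° ✓; |PQ| = 11.00 ✓; |PW| = 11.00 ✓; ∠(PW, WA) = 90.00° ✓; |WA| = 25.00 ✓; |JA| = 57.02 ✓.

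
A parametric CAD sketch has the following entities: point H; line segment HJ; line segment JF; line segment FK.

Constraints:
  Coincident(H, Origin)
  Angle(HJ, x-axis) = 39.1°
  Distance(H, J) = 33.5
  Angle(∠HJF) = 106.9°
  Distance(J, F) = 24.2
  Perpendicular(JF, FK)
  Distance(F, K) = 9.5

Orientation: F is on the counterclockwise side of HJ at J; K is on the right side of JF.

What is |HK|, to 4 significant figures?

53.65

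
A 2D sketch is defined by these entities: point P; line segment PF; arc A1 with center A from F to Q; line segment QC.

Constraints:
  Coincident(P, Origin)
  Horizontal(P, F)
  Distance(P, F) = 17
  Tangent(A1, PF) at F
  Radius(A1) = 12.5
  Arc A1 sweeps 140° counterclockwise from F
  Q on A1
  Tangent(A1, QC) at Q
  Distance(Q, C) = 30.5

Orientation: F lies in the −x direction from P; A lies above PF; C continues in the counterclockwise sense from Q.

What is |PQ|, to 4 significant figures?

23.83

Tangency of A1 to PF means the radius AF is perpendicular to PF, so A = F + (0, 12.5) = (-17.00, 12.50). On A1, F sits at bearing -90° from A; a 140° counterclockwise sweep puts Q at bearing 50°, so Q = A + 12.5·(cos 50°, sin 50°) = (-8.965, 22.08). Then |PQ| = |Q − P| = 23.83.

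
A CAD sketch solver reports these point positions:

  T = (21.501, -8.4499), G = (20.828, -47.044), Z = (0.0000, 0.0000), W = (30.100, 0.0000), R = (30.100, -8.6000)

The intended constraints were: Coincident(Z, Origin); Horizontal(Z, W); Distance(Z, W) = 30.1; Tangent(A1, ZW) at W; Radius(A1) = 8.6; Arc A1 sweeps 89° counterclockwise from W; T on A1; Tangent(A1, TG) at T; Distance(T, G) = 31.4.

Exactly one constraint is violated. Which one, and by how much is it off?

Distance(T, G) = 31.4 — off by 7.20.

Z = (0.00, 0.00) ✓; Z.y = 0.00, W.y = 0.00 ✓; |ZW| = 30.10 ✓; ∠(RW, WZ) = 90.00° ✓; |RW| = 8.600 ✓; bearing(R→T) − bearing(R→W) = 89.00° ✓; |RT| = 8.600 ✓; ∠(RT, TG) = 90.00° ✓; |TG| = 38.60 ✗.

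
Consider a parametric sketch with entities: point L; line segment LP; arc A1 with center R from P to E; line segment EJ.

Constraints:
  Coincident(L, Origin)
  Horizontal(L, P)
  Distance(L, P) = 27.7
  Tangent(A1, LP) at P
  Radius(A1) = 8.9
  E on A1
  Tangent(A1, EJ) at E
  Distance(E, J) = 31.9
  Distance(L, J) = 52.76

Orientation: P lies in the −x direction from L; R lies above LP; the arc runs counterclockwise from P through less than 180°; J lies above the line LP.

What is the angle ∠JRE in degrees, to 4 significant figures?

74.41°

Checks: |RE| = 8.900 ✓; ∠(RE, EJ) = 90.00° ✓; |EJ| = 31.90 ✓; |LJ| = 52.76 ✓.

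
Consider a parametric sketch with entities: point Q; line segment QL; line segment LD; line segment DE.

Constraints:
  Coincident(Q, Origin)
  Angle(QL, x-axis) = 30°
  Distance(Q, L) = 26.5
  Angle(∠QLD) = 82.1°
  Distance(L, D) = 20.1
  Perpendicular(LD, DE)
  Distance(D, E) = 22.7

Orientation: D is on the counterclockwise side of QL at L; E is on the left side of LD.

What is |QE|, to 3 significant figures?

16.8

Q is at the origin; QL runs at 30.0° with length 26.5, so L = 26.5·(cos 30.0°, sin 30.0°) = (22.9, 13.2). ∠QLD = 82.1°, so LD runs at 30.0° + (180° − 82.1°) = 128° from the x-axis; with |LD| = 20.1, D = L + 20.1·(cos 128°, sin 128°) = (10.6, 29.1). The perpendicularity gives DE at right angles to LD; with |DE| = 22.7 on the left of LD, E = D + 22.7·(-0.789, -0.614) = (-7.31, 15.2). Then |QE| = |E − Q| = 16.8.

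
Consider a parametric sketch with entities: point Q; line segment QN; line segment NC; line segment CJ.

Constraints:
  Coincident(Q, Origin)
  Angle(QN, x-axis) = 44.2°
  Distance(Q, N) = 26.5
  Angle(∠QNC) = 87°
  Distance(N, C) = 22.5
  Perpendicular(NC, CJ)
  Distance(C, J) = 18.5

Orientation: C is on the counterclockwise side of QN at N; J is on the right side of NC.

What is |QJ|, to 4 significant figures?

49.67

Q is at the origin; QN runs at 44.2° with length 26.5, so N = 26.5·(cos 44.2°, sin 44.2°) = (19.00, 18.47). ∠QNC = 87.0°, so NC runs at 44.2° + (180° − 87.0°) = 137.2° from the x-axis; with |NC| = 22.5, C = N + 22.5·(cos 137.2°, sin 137.2°) = (2.489, 33.76). The perpendicularity gives CJ at right angles to NC; with |CJ| = 18.5 on the right of NC, J = C + 18.5·(0.6794, 0.7337) = (15.06, 47.34). Then |QJ| = |J − Q| = 49.67.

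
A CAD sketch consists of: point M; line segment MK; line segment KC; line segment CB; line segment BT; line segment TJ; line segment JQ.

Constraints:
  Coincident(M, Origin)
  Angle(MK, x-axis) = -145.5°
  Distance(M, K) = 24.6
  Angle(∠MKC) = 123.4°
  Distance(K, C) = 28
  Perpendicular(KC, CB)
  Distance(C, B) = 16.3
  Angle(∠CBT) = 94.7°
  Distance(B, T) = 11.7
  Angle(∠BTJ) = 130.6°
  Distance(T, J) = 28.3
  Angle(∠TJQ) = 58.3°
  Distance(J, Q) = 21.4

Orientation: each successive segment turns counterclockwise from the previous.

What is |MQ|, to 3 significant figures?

41.6

∠BTJ = 130.6° gives TJ at 136° from the x-axis; with |TJ| = 28.3, J = (-23.0, -10.2). ∠TJQ = 58.3° gives JQ at -103° from the x-axis; with |JQ| = 21.4, Q = (-27.6, -31.1). Then |MQ| = |Q − M| = 41.6.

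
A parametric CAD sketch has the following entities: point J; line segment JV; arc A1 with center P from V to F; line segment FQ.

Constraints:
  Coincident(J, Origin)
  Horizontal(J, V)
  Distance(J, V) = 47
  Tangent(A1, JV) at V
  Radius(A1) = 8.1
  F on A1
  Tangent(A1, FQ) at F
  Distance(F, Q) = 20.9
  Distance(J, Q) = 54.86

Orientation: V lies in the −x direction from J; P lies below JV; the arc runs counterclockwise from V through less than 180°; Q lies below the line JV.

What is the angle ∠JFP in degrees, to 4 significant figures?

12.79°

Checks: |PF| = 8.100 ✓; ∠(PF, FQ) = 90.00° ✓; |FQ| = 20.90 ✓; |JQ| = 54.86 ✓.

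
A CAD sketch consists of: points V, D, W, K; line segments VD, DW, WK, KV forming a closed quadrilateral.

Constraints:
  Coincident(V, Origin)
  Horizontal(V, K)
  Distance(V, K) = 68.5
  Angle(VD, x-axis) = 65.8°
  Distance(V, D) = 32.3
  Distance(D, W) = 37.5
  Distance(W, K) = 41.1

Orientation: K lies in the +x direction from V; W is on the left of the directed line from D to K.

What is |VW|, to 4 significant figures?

62.06

Checks: |DW| = 37.50 ✓; |WK| = 41.10 ✓.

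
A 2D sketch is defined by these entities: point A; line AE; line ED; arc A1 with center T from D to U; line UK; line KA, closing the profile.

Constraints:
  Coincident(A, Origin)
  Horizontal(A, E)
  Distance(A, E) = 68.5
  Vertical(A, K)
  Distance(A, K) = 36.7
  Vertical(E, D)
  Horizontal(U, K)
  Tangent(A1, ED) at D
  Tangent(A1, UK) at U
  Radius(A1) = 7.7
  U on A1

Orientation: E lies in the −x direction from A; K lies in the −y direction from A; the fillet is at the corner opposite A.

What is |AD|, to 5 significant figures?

74.386

The virtual corner opposite A is at (-68.500, -36.700). A1 meets ED tangentially, so TD is at right angles to ED and tangency of A1 to UK means the radius TU is perpendicular to UK, with radius 7.7, so the center T sits 7.7 in from both sides at T = (-60.800, -29.000). That places the tangent points at D = (-68.500, -29.000) on ED and U = (-60.800, -36.700) on UK. Then |AD| = |D − A| = 74.386.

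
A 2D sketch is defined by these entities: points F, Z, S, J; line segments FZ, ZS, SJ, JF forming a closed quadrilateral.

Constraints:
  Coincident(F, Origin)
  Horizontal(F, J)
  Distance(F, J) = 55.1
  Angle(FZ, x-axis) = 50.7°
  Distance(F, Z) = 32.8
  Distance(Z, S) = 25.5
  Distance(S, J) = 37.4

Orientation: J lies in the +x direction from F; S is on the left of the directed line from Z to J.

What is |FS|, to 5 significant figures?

56.745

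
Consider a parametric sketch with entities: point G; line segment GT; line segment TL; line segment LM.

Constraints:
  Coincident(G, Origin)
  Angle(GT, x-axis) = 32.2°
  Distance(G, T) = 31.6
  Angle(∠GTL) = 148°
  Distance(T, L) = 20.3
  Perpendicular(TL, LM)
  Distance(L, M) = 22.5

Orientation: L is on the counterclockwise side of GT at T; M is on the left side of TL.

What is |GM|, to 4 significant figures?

47.45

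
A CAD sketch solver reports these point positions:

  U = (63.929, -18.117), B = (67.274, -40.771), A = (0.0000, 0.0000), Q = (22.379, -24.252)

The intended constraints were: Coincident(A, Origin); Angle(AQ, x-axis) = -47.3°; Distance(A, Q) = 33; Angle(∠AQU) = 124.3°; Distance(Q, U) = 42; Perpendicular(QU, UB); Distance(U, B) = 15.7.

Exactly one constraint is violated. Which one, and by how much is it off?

Distance(U, B) = 15.7 — off by 7.20.

A = (0.00, 0.00) ✓; AQ at -47.30° ✓; |AQ| = 33.00 ✓; ∠AQU = 124.3° ✓; |QU| = 42.00 ✓; ∠(QU, UB) = 90.00° ✓; |UB| = 22.90 ✗.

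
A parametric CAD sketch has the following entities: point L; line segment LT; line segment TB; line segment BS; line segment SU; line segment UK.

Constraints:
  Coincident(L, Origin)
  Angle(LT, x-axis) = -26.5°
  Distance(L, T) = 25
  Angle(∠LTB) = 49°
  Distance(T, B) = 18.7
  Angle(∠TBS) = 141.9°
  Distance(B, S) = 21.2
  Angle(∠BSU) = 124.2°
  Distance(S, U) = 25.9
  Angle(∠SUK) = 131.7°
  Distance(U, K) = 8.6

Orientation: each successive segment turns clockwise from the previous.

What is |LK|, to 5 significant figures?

27.386

∠BSU = 124.2° gives SU at 108.60° from the x-axis; with |SU| = 25.9, U = (-23.583, 11.937). ∠SUK = 131.7° gives UK at 60.300° from the x-axis; with |UK| = 8.6, K = (-19.322, 19.407). Then |LK| = |K − L| = 27.386.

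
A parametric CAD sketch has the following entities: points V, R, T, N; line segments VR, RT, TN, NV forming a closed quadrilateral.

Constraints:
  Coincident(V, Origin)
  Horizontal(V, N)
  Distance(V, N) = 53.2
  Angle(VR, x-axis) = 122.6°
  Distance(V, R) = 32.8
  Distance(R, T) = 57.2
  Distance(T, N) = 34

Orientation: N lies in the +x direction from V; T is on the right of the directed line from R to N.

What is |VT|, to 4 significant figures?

25.86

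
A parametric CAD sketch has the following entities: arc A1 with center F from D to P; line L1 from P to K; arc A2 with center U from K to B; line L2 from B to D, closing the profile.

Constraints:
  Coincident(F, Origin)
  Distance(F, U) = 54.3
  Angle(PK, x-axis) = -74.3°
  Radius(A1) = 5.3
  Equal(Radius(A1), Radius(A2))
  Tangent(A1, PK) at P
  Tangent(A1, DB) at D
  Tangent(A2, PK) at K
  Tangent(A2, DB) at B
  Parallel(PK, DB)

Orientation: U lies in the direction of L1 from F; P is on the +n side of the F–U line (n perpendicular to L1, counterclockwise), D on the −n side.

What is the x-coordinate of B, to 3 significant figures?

9.59

The slot axis is L1's direction at -74.3°, so u = (cos -74.3°, sin -74.3°) = (0.271, -0.963) and n = (−sin -74.3°, cos -74.3°) = (0.963, 0.271). F is at the origin and U lies 54.3 along u from F, so U = 54.3·u = (14.7, -52.3). Tangency of A1 to both parallel lines with radius 5.3 puts P and D at F ± 5.3·n: P = (5.10, 1.43), D = (-5.10, -1.43). Equal radii place K and B the same way about U: K = U + 5.3·n = (19.8, -50.8), B = U − 5.3·n = (9.59, -53.7). So B.x = 9.59.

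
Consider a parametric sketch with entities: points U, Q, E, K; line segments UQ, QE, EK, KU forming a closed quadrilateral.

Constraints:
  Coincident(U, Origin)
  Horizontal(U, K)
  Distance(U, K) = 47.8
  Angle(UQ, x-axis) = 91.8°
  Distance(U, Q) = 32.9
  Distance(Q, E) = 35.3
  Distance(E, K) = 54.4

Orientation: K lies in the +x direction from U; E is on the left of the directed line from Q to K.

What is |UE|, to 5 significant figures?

58.867

Checks: |QE| = 35.30 ✓; |EK| = 54.40 ✓.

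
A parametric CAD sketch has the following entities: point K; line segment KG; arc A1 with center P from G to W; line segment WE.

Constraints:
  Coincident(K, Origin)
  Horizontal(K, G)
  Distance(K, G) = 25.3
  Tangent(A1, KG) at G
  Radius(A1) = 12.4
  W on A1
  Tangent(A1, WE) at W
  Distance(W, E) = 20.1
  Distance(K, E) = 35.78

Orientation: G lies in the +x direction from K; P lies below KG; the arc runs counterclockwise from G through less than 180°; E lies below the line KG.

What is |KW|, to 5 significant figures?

18.278

K is at the origin; K and G share the same y with |KG| = 25.3 and G on the +x side, so G = (25.300, 0.0000). A1 meets KG tangentially, so PG is at right angles to KG, so P = G + (0, -12.4) = (25.300, -12.400). Since PW ⟂ WE (tangency), |PE| = √(12.4² + 20.1²) = 23.617 regardless of where W sits on A1. So E lies on both circle(K, 35.78) and circle(P, 23.617); the below-KG intersection is E = (13.783, -33.019). W is the foot of the tangent from E: W = (12.912, -12.938).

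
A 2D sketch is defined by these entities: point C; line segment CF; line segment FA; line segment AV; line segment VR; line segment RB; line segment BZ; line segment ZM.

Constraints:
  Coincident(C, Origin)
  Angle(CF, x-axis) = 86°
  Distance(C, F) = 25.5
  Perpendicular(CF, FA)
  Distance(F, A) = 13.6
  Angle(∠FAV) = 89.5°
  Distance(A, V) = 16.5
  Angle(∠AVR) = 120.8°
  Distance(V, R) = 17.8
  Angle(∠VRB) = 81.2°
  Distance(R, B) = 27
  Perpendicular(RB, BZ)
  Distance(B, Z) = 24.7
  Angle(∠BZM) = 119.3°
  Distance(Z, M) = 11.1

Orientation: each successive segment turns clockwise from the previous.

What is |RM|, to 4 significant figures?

34.76

C is at the origin; CF runs at 86.0° with length 25.5, so F = (1.779, 25.44). The perpendicularity gives FA at right angles to CF, so FA runs at -4.000°; with |FA| = 13.6, A = (15.35, 24.49). ∠FAV = 89.5° gives AV at -94.50° from the x-axis; with |AV| = 16.5, V = (14.05, 8.040). ∠AVR = 120.8° gives VR at -153.7° from the x-axis; with |VR| = 17.8, R = (-1.906, 0.1534). ∠VRB = 81.2° gives RB at 107.5° from the x-axis; with |RB| = 27.0, B = (-10.03, 25.90). The perpendicularity gives BZ at right angles to RB, so BZ runs at 17.50°; with |BZ| = 24.7, Z = (13.53, 33.33). ∠BZM = 119.3° gives ZM at -43.20° from the x-axis; with |ZM| = 11.1, M = (21.62, 25.73). Then |RM| = |M − R| = 34.76.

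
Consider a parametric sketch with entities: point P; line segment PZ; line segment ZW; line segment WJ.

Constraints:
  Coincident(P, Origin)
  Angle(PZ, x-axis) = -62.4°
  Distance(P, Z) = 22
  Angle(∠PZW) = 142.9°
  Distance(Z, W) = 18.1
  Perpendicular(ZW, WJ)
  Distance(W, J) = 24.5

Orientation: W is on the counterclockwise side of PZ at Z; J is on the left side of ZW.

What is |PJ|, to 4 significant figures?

37.37

P is at the origin; PZ runs at -62.4° with length 22.0, so Z = 22.0·(cos -62.4°, sin -62.4°) = (10.19, -19.50). ∠PZW = 142.9°, so ZW runs at -62.4° + (180° − 142.9°) = -25.30° from the x-axis; with |ZW| = 18.1, W = Z + 18.1·(cos -25.30°, sin -25.30°) = (26.56, -27.23). ZW ⟂ WJ; with |WJ| = 24.5 on the left of ZW, J = W + 24.5·(0.4274, 0.9041) = (37.03, -5.082). Then |PJ| = |J − P| = 37.37.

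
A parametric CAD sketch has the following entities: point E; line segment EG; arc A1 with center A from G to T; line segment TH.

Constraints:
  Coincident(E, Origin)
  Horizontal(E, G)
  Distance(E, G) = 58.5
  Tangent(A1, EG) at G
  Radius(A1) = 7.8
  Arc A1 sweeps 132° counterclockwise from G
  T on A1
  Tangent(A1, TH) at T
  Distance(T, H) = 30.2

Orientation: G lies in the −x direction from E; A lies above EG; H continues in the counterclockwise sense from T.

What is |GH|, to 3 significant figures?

38.3

E is at the origin; EG is horizontal with |EG| = 58.5 and G on the −x side, so G = (-58.5, 0.00). A1 meets EG tangentially, so AG is at right angles to EG, so A = G + (0, 7.8) = (-58.5, 7.80). On A1, G sits at bearing -90° from A; a 132° counterclockwise sweep puts T at bearing 42°, so T = A + 7.8·(cos 42°, sin 42°) = (-52.7, 13.0). Since A1 is tangent to TH there, AT ⟂ TH, so TH runs along (−sin 42°, cos 42°); with |TH| = 30.2, H = (-72.9, 35.5). Then |GH| = |H − G| = 38.3.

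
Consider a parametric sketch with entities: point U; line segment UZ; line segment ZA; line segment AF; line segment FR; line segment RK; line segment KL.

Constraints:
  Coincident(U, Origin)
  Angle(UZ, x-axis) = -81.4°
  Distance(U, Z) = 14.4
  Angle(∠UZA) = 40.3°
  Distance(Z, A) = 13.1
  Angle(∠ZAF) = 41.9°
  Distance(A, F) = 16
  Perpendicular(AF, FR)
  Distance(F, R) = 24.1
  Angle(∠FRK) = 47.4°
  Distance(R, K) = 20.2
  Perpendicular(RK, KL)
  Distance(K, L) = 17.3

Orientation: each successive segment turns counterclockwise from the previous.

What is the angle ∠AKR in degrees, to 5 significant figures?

138.79°

U is at the origin; UZ runs at -81.4° with length 14.4, so Z = (2.1533, -14.238). ∠UZA = 40.3° gives ZA at 58.300° from the x-axis; with |ZA| = 13.1, A = (9.0370, -3.0925). ∠ZAF = 41.9° gives AF at -163.60° from the x-axis; with |AF| = 16.0, F = (-6.3120, -7.6099). AF ⟂ FR, so FR runs at -73.600°; with |FR| = 24.1, R = (0.49239, -30.729). ∠FRK = 47.4° gives RK at 59.000° from the x-axis; with |RK| = 20.2, K = (10.896, -13.415). Then cos ∠AKR = KA·KR / (|KA||KR|), giving 138.79°.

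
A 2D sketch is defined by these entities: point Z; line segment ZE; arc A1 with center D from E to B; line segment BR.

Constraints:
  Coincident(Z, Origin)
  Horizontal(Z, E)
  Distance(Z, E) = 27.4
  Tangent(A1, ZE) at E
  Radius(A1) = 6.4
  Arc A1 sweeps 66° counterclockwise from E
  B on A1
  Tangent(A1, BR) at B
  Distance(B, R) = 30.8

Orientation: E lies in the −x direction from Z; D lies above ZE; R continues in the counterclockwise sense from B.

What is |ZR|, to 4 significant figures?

33.19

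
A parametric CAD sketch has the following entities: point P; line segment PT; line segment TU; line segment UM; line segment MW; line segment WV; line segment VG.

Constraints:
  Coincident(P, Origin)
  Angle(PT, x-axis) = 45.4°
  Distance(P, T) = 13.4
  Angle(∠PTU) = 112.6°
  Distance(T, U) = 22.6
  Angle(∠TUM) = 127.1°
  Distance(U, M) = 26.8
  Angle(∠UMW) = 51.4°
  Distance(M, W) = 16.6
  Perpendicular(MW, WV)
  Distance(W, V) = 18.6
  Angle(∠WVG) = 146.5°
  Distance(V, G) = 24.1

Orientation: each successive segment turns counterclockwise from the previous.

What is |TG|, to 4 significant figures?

40.42

P is at the origin; PT runs at 45.4° with length 13.4, so T = (9.409, 9.541). ∠PTU = 112.6° gives TU at 112.8° from the x-axis; with |TU| = 22.6, U = (0.6510, 30.38). ∠TUM = 127.1° gives UM at 165.7° from the x-axis; with |UM| = 26.8, M = (-25.32, 36.99). ∠UMW = 51.4° gives MW at -65.70° from the x-axis; with |MW| = 16.6, W = (-18.49, 21.87). MW ⟂ WV, so WV runs at 24.30°; with |WV| = 18.6, V = (-1.535, 29.52). ∠WVG = 146.5° gives VG at 57.80° from the x-axis; with |VG| = 24.1, G = (11.31, 49.91). Then |TG| = |G − T| = 40.42.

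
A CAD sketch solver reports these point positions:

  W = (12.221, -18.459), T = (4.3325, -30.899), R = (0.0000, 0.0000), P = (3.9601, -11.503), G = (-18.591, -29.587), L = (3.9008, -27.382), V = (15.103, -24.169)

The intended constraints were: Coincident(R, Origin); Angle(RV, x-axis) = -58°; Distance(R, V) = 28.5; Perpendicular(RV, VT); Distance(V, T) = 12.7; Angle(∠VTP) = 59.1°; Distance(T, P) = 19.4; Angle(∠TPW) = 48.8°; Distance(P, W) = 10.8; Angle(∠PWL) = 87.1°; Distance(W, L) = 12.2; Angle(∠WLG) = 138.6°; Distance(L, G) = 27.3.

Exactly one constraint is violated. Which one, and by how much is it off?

Distance(L, G) = 27.3 — off by 4.70.

R = (0.00, 0.00) ✓; RV at -58.00° ✓; |RV| = 28.50 ✓; ∠(RV, VT) = 90.00° ✓; |VT| = 12.70 ✓; ∠VTP = 59.10° ✓; |TP| = 19.40 ✓; ∠TPW = 48.80° ✓; |PW| = 10.80 ✓; ∠PWL = 87.10° ✓; |WL| = 12.20 ✓; ∠WLG = 138.6° ✓; |LG| = 22.60 ✗.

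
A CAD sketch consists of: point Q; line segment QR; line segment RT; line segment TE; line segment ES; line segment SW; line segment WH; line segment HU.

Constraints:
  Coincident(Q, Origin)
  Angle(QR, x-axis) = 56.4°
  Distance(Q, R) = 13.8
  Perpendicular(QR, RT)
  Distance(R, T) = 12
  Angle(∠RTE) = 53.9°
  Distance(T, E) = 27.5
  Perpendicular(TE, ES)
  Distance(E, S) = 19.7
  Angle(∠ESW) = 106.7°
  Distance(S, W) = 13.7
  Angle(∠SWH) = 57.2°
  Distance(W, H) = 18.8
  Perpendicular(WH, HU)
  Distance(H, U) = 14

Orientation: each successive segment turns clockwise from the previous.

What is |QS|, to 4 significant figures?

20.37

Q is at the origin; QR runs at 56.4° with length 13.8, so R = (7.637, 11.49). The perpendicularity gives RT at right angles to QR, so RT runs at -33.60°; with |RT| = 12.0, T = (17.63, 4.854). ∠RTE = 53.9° gives TE at -159.7° from the x-axis; with |TE| = 27.5, E = (-8.160, -4.687). TE ⟂ ES, so ES runs at 110.3°; with |ES| = 19.7, S = (-14.99, 13.79). Then |QS| = |S − Q| = 20.37.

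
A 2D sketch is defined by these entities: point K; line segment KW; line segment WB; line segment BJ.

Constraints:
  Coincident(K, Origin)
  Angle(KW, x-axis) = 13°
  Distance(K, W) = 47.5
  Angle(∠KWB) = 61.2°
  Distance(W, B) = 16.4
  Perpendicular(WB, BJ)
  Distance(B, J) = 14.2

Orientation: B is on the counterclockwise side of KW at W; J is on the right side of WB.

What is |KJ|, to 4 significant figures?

56.20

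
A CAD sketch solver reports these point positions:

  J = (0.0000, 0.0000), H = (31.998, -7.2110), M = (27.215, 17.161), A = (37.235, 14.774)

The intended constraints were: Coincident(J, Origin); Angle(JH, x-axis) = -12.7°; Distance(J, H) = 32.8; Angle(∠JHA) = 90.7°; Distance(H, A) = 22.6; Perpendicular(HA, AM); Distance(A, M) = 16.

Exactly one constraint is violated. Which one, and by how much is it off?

Distance(A, M) = 16 — off by 5.70.

J = (0.00, 0.00) ✓; JH at -12.70° ✓; |JH| = 32.80 ✓; ∠JHA = 90.70° ✓; |HA| = 22.60 ✓; ∠(HA, AM) = 90.00° ✓; |AM| = 10.30 ✗.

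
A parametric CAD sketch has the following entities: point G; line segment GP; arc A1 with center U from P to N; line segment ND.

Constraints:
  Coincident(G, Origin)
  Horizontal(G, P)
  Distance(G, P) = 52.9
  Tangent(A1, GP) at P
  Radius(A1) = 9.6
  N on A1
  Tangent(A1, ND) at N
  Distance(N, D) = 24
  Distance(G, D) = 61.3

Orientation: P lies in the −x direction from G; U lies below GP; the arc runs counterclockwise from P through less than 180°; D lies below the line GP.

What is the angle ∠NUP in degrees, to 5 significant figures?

117.98°

G is at the origin; G and P share the same y with |GP| = 52.9 and P on the −x side, so P = (-52.900, 0.0000). Since A1 is tangent to GP there, UP ⟂ GP, so U = P + (0, -9.6) = (-52.900, -9.6000). Since UN ⟂ ND (tangency), |UD| = √(9.6² + 24.0²) = 25.849 regardless of where N sits on A1. So D lies on both circle(G, 61.3) and circle(U, 25.849); the below-GP intersection is D = (-50.117, -35.299). N is the foot of the tangent from D: N = (-61.378, -14.104).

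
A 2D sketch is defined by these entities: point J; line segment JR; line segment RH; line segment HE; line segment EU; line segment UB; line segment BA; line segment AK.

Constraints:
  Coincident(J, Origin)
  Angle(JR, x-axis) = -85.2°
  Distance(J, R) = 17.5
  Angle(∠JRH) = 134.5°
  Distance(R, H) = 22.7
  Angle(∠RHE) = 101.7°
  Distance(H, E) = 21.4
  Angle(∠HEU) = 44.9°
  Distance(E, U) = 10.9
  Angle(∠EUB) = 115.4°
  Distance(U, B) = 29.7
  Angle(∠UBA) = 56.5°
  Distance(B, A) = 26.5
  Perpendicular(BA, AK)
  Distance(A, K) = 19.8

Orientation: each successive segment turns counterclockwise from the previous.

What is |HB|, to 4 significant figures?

14.47

J is at the origin; JR runs at -85.2° with length 17.5, so R = (1.464, -17.44). ∠JRH = 134.5° gives RH at -39.70° from the x-axis; with |RH| = 22.7, H = (18.93, -31.94). ∠RHE = 101.7° gives HE at 38.60° from the x-axis; with |HE| = 21.4, E = (35.65, -18.59). ∠HEU = 44.9° gives EU at 173.7° from the x-axis; with |EU| = 10.9, U = (24.82, -17.39). ∠EUB = 115.4° gives UB at -121.7° from the x-axis; with |UB| = 29.7, B = (9.214, -42.66). Then |HB| = |B − H| = 14.47.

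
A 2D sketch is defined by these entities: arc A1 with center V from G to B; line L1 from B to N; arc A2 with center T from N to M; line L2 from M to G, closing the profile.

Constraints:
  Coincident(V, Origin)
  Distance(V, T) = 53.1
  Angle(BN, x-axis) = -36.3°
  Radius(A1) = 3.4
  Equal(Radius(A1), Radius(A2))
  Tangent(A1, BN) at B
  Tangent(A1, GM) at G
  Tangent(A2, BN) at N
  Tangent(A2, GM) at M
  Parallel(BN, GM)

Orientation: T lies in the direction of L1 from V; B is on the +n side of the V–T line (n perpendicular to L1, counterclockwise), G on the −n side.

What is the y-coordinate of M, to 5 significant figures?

-34.176

The slot axis is L1's direction at -36.3°, so u = (cos -36.3°, sin -36.3°) = (0.80593, -0.59201) and n = (−sin -36.3°, cos -36.3°) = (0.59201, 0.80593). V is at the origin and T lies 53.1 along u from V, so T = 53.1·u = (42.795, -31.436). Tangency of A1 to both parallel lines with radius 3.4 puts B and G at V ± 3.4·n: B = (2.0128, 2.7402), G = (-2.0128, -2.7402). Equal radii place N and M the same way about T: N = T + 3.4·n = (44.808, -28.696), M = T − 3.4·n = (40.782, -34.176). So M.y = -34.176.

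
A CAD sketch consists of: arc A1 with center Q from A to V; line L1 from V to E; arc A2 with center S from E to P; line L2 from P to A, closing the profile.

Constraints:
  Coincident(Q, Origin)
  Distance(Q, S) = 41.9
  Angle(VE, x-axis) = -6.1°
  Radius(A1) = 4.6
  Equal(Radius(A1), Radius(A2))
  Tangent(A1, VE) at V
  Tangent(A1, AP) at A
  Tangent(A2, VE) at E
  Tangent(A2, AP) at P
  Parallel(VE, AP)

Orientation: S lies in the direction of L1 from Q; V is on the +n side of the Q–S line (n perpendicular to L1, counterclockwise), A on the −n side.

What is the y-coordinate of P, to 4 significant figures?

-9.026

The slot axis is L1's direction at -6.1°, so u = (cos -6.1°, sin -6.1°) = (0.9943, -0.1063) and n = (−sin -6.1°, cos -6.1°) = (0.1063, 0.9943). Q is at the origin and S lies 41.9 along u from Q, so S = 41.9·u = (41.66, -4.452). Tangency of A1 to both parallel lines with radius 4.6 puts V and A at Q ± 4.6·n: V = (0.4888, 4.574), A = (-0.4888, -4.574). Equal radii place E and P the same way about S: E = S + 4.6·n = (42.15, 0.1215), P = S − 4.6·n = (41.17, -9.026). So P.y = -9.026.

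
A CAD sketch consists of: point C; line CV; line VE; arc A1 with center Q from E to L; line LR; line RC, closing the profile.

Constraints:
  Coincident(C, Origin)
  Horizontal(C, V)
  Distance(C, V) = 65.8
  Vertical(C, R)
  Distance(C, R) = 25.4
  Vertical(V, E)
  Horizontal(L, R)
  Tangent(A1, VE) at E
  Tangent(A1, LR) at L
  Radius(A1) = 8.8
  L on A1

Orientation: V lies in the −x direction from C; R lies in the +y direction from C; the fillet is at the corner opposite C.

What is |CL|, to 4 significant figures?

62.40

C is at the origin; CV is horizontal with |CV| = 65.8 and V on the −x side, so V = (-65.80, 0.000). C and R share the same x with |CR| = 25.4 and R on the +y side, so R = (0.000, 25.40). The virtual corner opposite C is at (-65.80, 25.40). Tangency of A1 to VE means the radius QE is perpendicular to VE and the tangent condition forces QL to be normal to LR, with radius 8.8, so the center Q sits 8.8 in from both sides at Q = (-57.00, 16.60). That places the tangent points at E = (-65.80, 16.60) on VE and L = (-57.00, 25.40) on LR. Then |CL| = |L − C| = 62.40.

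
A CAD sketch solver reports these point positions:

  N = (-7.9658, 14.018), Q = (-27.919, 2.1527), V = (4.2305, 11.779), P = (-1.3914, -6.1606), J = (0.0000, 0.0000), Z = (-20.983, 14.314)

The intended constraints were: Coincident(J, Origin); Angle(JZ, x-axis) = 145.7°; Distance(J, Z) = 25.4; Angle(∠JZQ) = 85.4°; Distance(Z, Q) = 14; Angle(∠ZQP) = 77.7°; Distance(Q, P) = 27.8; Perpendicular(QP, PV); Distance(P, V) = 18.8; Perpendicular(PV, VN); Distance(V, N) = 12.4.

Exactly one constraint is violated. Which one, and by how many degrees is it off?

Perpendicular(PV, VN) — off by 7.00°.

J = (0.00, 0.00) ✓; JZ at 145.7° ✓; |JZ| = 25.40 ✓; ∠JZQ = 85.40° ✓; |ZQ| = 14.00 ✓; ∠ZQP = 77.70° ✓; |QP| = 27.80 ✓; ∠(QP, PV) = 90.00° ✓; |PV| = 18.80 ✓; ∠(PV, VN) = 97.00° ✗; |VN| = 12.40 ✓.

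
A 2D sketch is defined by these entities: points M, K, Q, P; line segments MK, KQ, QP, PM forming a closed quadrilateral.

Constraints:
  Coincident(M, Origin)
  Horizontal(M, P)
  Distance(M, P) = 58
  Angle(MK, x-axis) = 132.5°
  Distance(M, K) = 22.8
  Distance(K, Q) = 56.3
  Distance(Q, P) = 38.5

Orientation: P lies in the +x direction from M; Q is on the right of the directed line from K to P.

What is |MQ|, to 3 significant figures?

33.6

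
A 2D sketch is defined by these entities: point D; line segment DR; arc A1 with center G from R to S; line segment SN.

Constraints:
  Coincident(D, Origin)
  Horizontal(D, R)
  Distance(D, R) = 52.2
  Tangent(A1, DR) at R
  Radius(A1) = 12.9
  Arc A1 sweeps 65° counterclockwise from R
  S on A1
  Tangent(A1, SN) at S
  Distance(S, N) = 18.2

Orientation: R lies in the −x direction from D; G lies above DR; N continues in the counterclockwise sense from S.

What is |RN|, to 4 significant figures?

30.81

D is at the origin; DR is horizontal with |DR| = 52.2 and R on the −x side, so R = (-52.20, 0.000). A1 meets DR tangentially, so GR is at right angles to DR, so G = R + (0, 12.9) = (-52.20, 12.90). On A1, R sits at bearing -90° from G; a 65° counterclockwise sweep puts S at bearing -25°, so S = G + 12.9·(cos -25°, sin -25°) = (-40.51, 7.448). The tangent condition forces GS to be normal to SN, so SN runs along (−sin -25°, cos -25°); with |SN| = 18.2, N = (-32.82, 23.94). Then |RN| = |N − R| = 30.81.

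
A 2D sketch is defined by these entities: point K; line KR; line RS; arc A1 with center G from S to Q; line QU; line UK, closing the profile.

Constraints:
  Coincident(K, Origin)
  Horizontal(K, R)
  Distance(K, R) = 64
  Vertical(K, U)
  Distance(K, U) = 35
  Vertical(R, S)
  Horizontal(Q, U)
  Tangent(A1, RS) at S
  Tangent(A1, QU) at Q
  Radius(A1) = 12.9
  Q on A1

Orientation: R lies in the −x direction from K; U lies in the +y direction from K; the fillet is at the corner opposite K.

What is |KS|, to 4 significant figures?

67.71

K is at the origin; K and R share the same y with |KR| = 64.0 and R on the −x side, so R = (-64.00, 0.000). K and U share the same x with |KU| = 35.0 and U on the +y side, so U = (0.000, 35.00). The virtual corner opposite K is at (-64.00, 35.00). Since A1 is tangent to RS there, GS ⟂ RS and tangency of A1 to QU means the radius GQ is perpendicular to QU, with radius 12.9, so the center G sits 12.9 in from both sides at G = (-51.10, 22.10). That places the tangent points at S = (-64.00, 22.10) on RS and Q = (-51.10, 35.00) on QU. Then |KS| = |S − K| = 67.71.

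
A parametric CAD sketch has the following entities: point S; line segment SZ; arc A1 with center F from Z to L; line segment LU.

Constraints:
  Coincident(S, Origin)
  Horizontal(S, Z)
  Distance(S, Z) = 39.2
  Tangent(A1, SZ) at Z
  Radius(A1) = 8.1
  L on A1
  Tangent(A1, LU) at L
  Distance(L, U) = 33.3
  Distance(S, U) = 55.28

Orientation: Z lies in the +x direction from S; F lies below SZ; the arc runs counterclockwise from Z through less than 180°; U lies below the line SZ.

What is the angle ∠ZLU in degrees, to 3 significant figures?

131°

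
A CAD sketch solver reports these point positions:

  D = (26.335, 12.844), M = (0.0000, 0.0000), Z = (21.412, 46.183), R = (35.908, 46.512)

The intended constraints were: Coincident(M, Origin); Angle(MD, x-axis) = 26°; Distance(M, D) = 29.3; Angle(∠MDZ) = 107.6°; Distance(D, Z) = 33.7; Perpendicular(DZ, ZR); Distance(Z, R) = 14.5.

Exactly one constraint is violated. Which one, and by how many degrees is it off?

Perpendicular(DZ, ZR) — off by 7.10°.

M = (0.00, 0.00) ✓; MD at 26.00° ✓; |MD| = 29.30 ✓; ∠MDZ = 107.6° ✓; |DZ| = 33.70 ✓; ∠(DZ, ZR) = 97.10° ✗; |ZR| = 14.50 ✓.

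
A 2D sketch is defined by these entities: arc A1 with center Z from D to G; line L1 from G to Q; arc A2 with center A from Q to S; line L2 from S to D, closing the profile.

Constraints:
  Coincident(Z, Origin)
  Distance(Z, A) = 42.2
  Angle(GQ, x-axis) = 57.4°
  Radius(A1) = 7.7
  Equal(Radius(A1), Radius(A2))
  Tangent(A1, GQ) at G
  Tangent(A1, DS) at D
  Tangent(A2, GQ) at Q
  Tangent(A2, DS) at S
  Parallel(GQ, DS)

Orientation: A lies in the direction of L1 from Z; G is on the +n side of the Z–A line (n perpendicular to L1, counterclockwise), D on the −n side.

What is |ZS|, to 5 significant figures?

42.897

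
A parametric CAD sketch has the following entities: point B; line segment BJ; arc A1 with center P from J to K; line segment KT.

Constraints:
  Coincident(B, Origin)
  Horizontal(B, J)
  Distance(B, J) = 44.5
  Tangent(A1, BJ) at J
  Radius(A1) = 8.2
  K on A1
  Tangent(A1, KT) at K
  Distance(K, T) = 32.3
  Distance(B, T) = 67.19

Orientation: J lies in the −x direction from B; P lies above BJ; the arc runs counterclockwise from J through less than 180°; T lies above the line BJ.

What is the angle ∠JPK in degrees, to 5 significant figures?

120.53°

B is at the origin; BJ is horizontal with |BJ| = 44.5 and J on the −x side, so J = (-44.500, 0.0000). A1 meets BJ tangentially, so PJ is at right angles to BJ, so P = J + (0, 8.2) = (-44.500, 8.2000). Since PK ⟂ KT (tangency), |PT| = √(8.2² + 32.3²) = 33.325 regardless of where K sits on A1. So T lies on both circle(B, 67.19) and circle(P, 33.325); the above-BJ intersection is T = (-53.847, 40.187). K is the foot of the tangent from T: K = (-37.437, 12.366).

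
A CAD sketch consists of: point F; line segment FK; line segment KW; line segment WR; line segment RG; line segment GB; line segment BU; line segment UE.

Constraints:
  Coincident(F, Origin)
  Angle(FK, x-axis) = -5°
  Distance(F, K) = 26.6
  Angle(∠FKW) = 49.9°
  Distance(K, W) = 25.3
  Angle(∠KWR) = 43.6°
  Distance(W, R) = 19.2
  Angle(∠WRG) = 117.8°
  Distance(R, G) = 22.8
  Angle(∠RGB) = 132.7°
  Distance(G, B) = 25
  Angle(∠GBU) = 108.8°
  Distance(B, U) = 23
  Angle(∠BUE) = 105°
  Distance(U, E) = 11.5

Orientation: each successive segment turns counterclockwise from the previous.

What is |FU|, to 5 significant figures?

56.767

F is at the origin; FK runs at -5.0° with length 26.6, so K = (26.499, -2.3183). ∠FKW = 49.9° gives KW at 125.10° from the x-axis; with |KW| = 25.3, W = (11.951, 18.381). ∠KWR = 43.6° gives WR at -98.500° from the x-axis; with |WR| = 19.2, R = (9.1132, -0.60826). ∠WRG = 117.8° gives RG at -36.300° from the x-axis; with |RG| = 22.8, G = (27.488, -14.106). ∠RGB = 132.7° gives GB at 11.000° from the x-axis; with |GB| = 25.0, B = (52.029, -9.3359). ∠GBU = 108.8° gives BU at 82.200° from the x-axis; with |BU| = 23.0, U = (55.151, 13.451). Then |FU| = |U − F| = 56.767.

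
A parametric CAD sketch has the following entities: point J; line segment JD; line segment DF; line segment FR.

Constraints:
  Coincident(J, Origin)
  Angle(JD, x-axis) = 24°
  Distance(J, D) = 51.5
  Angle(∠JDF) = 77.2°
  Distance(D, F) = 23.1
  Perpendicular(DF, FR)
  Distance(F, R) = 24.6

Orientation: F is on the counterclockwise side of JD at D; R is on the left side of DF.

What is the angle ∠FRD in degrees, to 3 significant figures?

43.2°

∠JDF = 77.2°, so DF runs at 24.0° + (180° − 77.2°) = 127° from the x-axis; with |DF| = 23.1, F = D + 23.1·(cos 127°, sin 127°) = (33.2, 39.4). The perpendicularity gives FR at right angles to DF; with |FR| = 24.6 on the left of DF, R = F + 24.6·(-0.801, -0.599) = (13.5, 24.7). Then cos ∠FRD = RF·RD / (|RF||RD|), giving 43.2°.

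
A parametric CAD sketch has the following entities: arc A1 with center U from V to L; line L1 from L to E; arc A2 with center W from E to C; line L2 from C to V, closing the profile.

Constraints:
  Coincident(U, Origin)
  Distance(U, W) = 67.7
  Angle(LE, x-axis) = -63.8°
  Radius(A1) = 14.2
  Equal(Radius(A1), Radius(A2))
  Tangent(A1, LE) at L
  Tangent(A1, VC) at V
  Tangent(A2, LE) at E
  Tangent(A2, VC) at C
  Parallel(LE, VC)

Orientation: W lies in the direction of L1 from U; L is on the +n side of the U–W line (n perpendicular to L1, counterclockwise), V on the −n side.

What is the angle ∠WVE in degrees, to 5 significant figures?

10.912°

Tangency of A1 to both parallel lines with radius 14.2 puts L and V at U ± 14.2·n: L = (12.741, 6.2694), V = (-12.741, -6.2694). Equal radii place E and C the same way about W: E = W + 14.2·n = (42.631, -54.475), C = W − 14.2·n = (17.149, -67.014). Then cos ∠WVE = VW·VE / (|VW||VE|), giving 10.912°.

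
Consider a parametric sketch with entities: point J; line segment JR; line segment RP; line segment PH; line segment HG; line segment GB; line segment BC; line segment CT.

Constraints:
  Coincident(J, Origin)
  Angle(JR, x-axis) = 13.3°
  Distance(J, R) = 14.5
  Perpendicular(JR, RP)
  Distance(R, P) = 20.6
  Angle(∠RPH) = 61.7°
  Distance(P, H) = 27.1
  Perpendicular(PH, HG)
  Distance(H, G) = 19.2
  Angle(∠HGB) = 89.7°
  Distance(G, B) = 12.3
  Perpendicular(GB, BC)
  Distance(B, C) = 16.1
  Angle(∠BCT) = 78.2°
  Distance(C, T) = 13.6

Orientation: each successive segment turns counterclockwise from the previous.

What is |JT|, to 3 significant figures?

7.80

The perpendicularity gives BC at right angles to GB, so BC runs at 132°; with |BC| = 16.1, C = (0.257, 11.2). ∠BCT = 78.2° gives CT at -126° from the x-axis; with |CT| = 13.6, T = (-7.79, 0.270). Then |JT| = |T − J| = 7.80.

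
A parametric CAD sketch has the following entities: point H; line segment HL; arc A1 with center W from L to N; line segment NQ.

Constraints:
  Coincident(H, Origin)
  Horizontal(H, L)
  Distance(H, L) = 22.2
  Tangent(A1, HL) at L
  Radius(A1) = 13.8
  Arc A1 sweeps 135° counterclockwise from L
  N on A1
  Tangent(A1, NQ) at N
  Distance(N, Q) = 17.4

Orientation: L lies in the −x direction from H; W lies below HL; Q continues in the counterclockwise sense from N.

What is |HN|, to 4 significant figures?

39.70

H is at the origin; H and L share the same y with |HL| = 22.2 and L on the −x side, so L = (-22.20, 0.000). Tangency of A1 to HL means the radius WL is perpendicular to HL, so W = L + (0, -13.8) = (-22.20, -13.80). On A1, L sits at bearing 90° from W; a 135° counterclockwise sweep puts N at bearing 225°, so N = W + 13.8·(cos 225°, sin 225°) = (-31.96, -23.56). Then |HN| = |N − H| = 39.70.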